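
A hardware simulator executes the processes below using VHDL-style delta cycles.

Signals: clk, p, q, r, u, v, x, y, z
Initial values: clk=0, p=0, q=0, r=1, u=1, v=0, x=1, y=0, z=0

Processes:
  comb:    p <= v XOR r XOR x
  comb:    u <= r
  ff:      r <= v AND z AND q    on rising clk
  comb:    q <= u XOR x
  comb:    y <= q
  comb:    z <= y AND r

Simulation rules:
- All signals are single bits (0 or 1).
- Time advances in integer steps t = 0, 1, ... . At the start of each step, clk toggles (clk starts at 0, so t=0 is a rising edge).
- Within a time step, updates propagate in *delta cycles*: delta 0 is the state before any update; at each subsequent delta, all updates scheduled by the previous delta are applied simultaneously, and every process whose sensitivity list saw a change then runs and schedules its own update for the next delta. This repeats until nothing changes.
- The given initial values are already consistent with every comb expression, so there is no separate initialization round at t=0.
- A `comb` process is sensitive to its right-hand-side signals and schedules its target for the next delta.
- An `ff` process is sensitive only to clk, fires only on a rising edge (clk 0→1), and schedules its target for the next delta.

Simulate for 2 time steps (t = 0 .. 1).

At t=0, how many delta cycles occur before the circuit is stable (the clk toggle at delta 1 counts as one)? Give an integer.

[bits: y,q,r,clk,x,z,v,u,p]
t=0: Δ0=001010010 Δ1=001110010 Δ2=000110010 Δ3=000110001 Δ4=010110001 Δ5=110110001 | 5Δ
t=1: Δ0=110110001 Δ1=110010001 | 1Δ

5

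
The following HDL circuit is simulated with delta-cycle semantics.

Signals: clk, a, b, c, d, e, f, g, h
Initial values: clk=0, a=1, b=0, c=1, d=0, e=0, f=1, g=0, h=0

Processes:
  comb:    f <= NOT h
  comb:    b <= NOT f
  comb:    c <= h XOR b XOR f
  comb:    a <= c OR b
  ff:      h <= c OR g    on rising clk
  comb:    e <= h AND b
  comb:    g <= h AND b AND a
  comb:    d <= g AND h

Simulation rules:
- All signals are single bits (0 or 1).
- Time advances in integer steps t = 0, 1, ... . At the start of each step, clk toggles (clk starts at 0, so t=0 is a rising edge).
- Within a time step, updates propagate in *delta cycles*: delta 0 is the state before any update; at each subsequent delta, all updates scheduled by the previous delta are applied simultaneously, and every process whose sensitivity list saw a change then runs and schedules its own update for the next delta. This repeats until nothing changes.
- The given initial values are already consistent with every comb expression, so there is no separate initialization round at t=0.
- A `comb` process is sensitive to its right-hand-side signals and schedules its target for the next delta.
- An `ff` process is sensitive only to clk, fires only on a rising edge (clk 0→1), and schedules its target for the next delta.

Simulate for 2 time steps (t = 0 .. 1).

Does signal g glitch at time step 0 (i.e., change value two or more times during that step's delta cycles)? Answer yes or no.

t=0 Δ0: d=0 c=1 b=0 a=1 h=0 e=0 f=1 clk=0 g=0
  Δ1: clk:0→1
  Δ2: h:0→1
  Δ3: c:1→0, f:1→0
  Δ4: c:0→1, b:0→1, a:1→0
  Δ5: c:1→0, a:0→1, e:0→1
  Δ6: g:0→1
  Δ7: d:0→1
  (7Δ to stable)
t=1 Δ0: d=1 c=0 b=1 a=1 h=1 e=1 f=0 clk=1 g=1
  Δ1: clk:1→0
  (1Δ to stable)

no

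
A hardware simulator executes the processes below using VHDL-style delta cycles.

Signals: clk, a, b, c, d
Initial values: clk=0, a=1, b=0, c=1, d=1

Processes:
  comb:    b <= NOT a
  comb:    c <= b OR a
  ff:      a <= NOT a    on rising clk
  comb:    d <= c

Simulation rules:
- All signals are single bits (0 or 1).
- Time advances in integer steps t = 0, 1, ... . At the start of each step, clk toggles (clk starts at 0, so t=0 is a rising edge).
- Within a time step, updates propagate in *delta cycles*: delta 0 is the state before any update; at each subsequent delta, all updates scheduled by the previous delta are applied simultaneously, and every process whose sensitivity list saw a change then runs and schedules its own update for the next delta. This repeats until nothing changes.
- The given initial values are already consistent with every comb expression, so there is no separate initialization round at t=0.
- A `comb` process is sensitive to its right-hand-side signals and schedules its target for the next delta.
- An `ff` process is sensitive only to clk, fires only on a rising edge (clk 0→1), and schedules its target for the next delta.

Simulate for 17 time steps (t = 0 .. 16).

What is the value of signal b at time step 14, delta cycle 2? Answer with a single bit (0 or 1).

[bits: b,a,clk,d,c]
t=0: Δ0=01011 Δ1=01111 Δ2=00111 Δ3=10110 Δ4=10101 Δ5=10111 | 5Δ
t=1: Δ0=10111 Δ1=10011 | 1Δ
t=2: Δ0=10011 Δ1=10111 Δ2=11111 Δ3=01111 | 3Δ
t=3: Δ0=01111 Δ1=01011 | 1Δ
t=4: Δ0=01011 Δ1=01111 Δ2=00111 Δ3=10110 Δ4=10101 Δ5=10111 | 5Δ
t=5: Δ0=10111 Δ1=10011 | 1Δ
t=6: Δ0=10011 Δ1=10111 Δ2=11111 Δ3=01111 | 3Δ
t=7: Δ0=01111 Δ1=01011 | 1Δ
t=8: Δ0=01011 Δ1=01111 Δ2=00111 Δ3=10110 Δ4=10101 Δ5=10111 | 5Δ
t=9: Δ0=10111 Δ1=10011 | 1Δ
t=10: Δ0=10011 Δ1=10111 Δ2=11111 Δ3=01111 | 3Δ
t=11: Δ0=01111 Δ1=01011 | 1Δ
t=12: Δ0=01011 Δ1=01111 Δ2=00111 Δ3=10110 Δ4=10101 Δ5=10111 | 5Δ
t=13: Δ0=10111 Δ1=10011 | 1Δ
t=14: Δ0=10011 Δ1=10111 Δ2=11111 Δ3=01111 | 3Δ
t=15: Δ0=01111 Δ1=01011 | 1Δ
t=16: Δ0=01011 Δ1=01111 Δ2=00111 Δ3=10110 Δ4=10101 Δ5=10111 | 5Δ

1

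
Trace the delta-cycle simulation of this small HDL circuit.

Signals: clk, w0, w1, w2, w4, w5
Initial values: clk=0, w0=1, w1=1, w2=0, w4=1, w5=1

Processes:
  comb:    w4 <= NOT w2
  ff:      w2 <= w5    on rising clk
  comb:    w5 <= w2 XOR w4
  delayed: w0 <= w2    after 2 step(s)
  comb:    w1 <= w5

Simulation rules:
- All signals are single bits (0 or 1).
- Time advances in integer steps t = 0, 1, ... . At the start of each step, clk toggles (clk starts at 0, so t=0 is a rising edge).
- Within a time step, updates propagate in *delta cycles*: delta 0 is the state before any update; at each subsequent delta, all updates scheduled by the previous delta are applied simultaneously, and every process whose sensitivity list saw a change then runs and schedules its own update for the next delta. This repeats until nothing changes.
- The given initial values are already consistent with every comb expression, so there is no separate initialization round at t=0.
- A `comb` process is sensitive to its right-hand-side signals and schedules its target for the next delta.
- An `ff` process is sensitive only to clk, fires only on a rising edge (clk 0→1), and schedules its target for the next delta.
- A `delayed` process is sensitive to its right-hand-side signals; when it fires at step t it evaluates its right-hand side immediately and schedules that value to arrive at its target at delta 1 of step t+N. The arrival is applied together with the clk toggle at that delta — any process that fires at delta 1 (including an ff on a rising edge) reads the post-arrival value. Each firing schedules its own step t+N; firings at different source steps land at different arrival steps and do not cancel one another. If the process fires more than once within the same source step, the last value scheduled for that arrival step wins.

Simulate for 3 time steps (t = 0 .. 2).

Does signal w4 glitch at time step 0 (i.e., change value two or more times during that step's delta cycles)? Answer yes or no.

[bits: w5,w2,w1,w4,w0,clk]
t=0: Δ0=101110 Δ1=101111 Δ2=111111 Δ3=011011 Δ4=110011 Δ5=111011 | 5Δ
t=1: Δ0=111011 Δ1=111010 | 1Δ
t=2: Δ0=111010 Δ1=111011 | 1Δ

no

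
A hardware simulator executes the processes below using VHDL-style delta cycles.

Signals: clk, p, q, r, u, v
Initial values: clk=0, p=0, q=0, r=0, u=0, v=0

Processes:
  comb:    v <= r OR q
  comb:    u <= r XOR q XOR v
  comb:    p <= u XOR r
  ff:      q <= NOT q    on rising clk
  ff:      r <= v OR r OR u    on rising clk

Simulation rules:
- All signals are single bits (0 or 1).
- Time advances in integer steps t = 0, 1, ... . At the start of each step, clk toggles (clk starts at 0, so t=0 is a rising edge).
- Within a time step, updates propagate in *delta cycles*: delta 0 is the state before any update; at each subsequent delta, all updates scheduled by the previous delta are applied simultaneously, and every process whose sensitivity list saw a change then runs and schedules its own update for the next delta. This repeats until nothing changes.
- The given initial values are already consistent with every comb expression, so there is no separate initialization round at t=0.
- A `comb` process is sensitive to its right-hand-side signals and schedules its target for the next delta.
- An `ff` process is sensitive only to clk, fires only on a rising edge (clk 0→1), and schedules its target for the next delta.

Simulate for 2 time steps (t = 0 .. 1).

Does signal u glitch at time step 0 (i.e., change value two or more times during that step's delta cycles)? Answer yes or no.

t0.Δ0 v=0 clk=0 q=0 p=0 r=0 u=0
t0.Δ1 v=0 clk=1 q=0 p=0 r=0 u=0
t0.Δ2 v=0 clk=1 q=1 p=0 r=0 u=0
t0.Δ3 v=1 clk=1 q=1 p=0 r=0 u=1
t0.Δ4 v=1 clk=1 q=1 p=1 r=0 u=0
t0.Δ5 v=1 clk=1 q=1 p=0 r=0 u=0
t1.Δ0 v=1 clk=1 q=1 p=0 r=0 u=0
t1.Δ1 v=1 clk=0 q=1 p=0 r=0 u=0

yes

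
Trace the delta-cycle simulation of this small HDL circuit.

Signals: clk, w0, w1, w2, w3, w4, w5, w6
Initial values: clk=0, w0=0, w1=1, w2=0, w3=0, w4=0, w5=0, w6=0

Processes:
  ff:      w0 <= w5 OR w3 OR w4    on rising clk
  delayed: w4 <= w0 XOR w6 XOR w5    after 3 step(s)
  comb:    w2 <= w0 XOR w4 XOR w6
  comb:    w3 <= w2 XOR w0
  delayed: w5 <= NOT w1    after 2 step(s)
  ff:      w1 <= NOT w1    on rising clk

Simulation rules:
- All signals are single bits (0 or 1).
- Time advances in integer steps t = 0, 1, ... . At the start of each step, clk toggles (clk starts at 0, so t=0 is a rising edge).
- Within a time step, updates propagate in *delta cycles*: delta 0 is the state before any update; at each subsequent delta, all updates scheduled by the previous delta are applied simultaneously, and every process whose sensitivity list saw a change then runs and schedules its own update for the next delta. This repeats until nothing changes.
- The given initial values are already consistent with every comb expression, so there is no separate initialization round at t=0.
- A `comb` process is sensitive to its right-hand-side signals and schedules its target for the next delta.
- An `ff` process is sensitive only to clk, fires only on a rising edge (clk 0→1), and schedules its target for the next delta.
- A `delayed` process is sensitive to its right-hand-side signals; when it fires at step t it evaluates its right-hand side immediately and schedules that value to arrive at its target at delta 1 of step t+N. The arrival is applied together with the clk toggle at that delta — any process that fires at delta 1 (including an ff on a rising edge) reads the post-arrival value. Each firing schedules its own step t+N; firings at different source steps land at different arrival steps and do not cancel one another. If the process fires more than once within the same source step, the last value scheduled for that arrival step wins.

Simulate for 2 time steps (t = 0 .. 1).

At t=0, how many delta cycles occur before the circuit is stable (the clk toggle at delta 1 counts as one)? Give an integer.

2

[bits: w5,w3,clk,w2,w1,w4,w0,w6]
t=0: Δ0=00001000 Δ1=00101000 Δ2=00100000 | 2Δ
t=1: Δ0=00100000 Δ1=00000000 | 1Δ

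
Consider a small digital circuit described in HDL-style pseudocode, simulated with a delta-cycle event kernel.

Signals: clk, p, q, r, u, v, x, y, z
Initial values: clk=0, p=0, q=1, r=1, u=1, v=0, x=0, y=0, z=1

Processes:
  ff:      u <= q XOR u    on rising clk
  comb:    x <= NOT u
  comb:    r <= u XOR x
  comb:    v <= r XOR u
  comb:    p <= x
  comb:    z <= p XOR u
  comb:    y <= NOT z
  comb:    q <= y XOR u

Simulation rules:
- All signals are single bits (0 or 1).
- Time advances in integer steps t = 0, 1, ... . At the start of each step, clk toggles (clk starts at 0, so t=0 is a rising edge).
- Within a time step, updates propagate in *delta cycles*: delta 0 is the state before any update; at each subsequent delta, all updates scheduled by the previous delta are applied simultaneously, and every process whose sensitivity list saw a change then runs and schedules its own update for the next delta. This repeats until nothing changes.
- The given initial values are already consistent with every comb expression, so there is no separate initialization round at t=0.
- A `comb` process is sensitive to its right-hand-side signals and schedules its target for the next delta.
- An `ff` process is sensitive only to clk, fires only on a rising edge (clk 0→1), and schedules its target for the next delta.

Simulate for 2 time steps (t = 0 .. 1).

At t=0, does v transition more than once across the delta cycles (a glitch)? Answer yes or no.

[bits: clk,u,z,q,y,p,r,x,v]
t=0: Δ0=011100100 Δ1=111100100 Δ2=101100100 Δ3=100000011 Δ4=100011110 Δ5=101111111 Δ6=101101111 Δ7=101001111 | 7Δ
t=1: Δ0=101001111 Δ1=001001111 | 1Δ

yes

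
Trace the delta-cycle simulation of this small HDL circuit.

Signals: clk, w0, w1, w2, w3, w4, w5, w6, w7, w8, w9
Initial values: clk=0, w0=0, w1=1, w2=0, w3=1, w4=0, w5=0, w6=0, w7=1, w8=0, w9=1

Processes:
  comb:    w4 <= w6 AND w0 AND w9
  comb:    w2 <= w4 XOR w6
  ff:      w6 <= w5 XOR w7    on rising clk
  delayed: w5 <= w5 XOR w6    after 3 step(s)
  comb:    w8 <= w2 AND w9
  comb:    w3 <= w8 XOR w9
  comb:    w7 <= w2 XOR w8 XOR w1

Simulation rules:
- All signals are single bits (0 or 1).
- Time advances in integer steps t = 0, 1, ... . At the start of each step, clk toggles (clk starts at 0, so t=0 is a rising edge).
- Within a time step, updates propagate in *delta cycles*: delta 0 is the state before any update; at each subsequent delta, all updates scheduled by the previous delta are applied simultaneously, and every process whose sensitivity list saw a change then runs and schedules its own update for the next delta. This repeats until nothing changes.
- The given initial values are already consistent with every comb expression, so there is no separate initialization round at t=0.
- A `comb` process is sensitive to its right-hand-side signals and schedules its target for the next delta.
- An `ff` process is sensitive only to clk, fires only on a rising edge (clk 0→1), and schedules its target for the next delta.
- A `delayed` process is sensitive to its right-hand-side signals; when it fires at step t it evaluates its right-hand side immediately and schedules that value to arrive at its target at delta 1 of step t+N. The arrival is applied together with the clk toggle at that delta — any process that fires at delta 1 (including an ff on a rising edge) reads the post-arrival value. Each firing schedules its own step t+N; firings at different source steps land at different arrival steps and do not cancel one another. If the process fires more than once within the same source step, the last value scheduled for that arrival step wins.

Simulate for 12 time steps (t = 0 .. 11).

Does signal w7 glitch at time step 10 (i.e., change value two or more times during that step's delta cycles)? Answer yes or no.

yes

t=0 Δ0: w1=1 w7=1 clk=0 w0=0 w6=0 w3=1 w5=0 w2=0 w9=1 w8=0 w4=0
  Δ1: clk:0→1
  Δ2: w6:0→1
  Δ3: w2:0→1
  Δ4: w7:1→0, w8:0→1
  Δ5: w7:0→1, w3:1→0
  (5Δ to stable)
t=1 Δ0: w1=1 w7=1 clk=1 w0=0 w6=1 w3=0 w5=0 w2=1 w9=1 w8=1 w4=0
  Δ1: clk:1→0
  (1Δ to stable)
t=2 Δ0: w1=1 w7=1 clk=0 w0=0 w6=1 w3=0 w5=0 w2=1 w9=1 w8=1 w4=0
  Δ1: clk:0→1
  (1Δ to stable)
t=3 Δ0: w1=1 w7=1 clk=1 w0=0 w6=1 w3=0 w5=0 w2=1 w9=1 w8=1 w4=0
  Δ1: clk:1→0, w5:0→1
  (1Δ to stable)
t=4 Δ0: w1=1 w7=1 clk=0 w0=0 w6=1 w3=0 w5=1 w2=1 w9=1 w8=1 w4=0
  Δ1: clk:0→1
  Δ2: w6:1→0
  Δ3: w2:1→0
  Δ4: w7:1→0, w8:1→0
  Δ5: w7:0→1, w3:0→1
  (5Δ to stable)
t=5 Δ0: w1=1 w7=1 clk=1 w0=0 w6=0 w3=1 w5=1 w2=0 w9=1 w8=0 w4=0
  Δ1: clk:1→0
  (1Δ to stable)
t=6 Δ0: w1=1 w7=1 clk=0 w0=0 w6=0 w3=1 w5=1 w2=0 w9=1 w8=0 w4=0
  Δ1: clk:0→1, w5:1→0
  Δ2: w6:0→1
  Δ3: w2:0→1
  Δ4: w7:1→0, w8:0→1
  Δ5: w7:0→1, w3:1→0
  (5Δ to stable)
t=7 Δ0: w1=1 w7=1 clk=1 w0=0 w6=1 w3=0 w5=0 w2=1 w9=1 w8=1 w4=0
  Δ1: clk:1→0, w5:0→1
  (1Δ to stable)
t=8 Δ0: w1=1 w7=1 clk=0 w0=0 w6=1 w3=0 w5=1 w2=1 w9=1 w8=1 w4=0
  Δ1: clk:0→1
  Δ2: w6:1→0
  Δ3: w2:1→0
  Δ4: w7:1→0, w8:1→0
  Δ5: w7:0→1, w3:0→1
  (5Δ to stable)
t=9 Δ0: w1=1 w7=1 clk=1 w0=0 w6=0 w3=1 w5=1 w2=0 w9=1 w8=0 w4=0
  Δ1: clk:1→0
  (1Δ to stable)
t=10 Δ0: w1=1 w7=1 clk=0 w0=0 w6=0 w3=1 w5=1 w2=0 w9=1 w8=0 w4=0
  Δ1: clk:0→1, w5:1→0
  Δ2: w6:0→1
  Δ3: w2:0→1
  Δ4: w7:1→0, w8:0→1
  Δ5: w7:0→1, w3:1→0
  (5Δ to stable)
t=11 Δ0: w1=1 w7=1 clk=1 w0=0 w6=1 w3=0 w5=0 w2=1 w9=1 w8=1 w4=0
  Δ1: clk:1→0, w5:0→1
  (1Δ to stable)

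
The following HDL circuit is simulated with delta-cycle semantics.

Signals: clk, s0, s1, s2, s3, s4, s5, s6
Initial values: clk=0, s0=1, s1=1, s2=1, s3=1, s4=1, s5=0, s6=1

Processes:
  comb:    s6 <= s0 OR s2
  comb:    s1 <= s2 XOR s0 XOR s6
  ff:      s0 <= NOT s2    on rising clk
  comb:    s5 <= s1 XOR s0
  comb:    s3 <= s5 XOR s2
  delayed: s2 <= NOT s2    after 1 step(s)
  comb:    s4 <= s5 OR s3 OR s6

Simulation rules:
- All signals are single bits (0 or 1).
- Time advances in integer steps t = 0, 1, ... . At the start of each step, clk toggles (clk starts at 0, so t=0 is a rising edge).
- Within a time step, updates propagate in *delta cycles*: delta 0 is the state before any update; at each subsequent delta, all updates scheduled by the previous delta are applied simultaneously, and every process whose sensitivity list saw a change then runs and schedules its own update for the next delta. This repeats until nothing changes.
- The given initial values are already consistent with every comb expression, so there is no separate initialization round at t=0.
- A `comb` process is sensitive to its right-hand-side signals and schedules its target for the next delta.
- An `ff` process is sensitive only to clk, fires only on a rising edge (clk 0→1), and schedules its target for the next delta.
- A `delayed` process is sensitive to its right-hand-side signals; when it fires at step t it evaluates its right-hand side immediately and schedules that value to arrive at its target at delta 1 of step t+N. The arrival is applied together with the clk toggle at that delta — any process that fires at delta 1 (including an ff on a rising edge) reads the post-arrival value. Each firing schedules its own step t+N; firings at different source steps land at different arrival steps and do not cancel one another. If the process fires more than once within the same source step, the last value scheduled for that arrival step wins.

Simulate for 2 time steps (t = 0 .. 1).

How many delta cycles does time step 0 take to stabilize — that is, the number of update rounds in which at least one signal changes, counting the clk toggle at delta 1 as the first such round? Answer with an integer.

5

t0.Δ0 clk=0 s4=1 s0=1 s2=1 s6=1 s3=1 s1=1 s5=0
t0.Δ1 clk=1 s4=1 s0=1 s2=1 s6=1 s3=1 s1=1 s5=0
t0.Δ2 clk=1 s4=1 s0=0 s2=1 s6=1 s3=1 s1=1 s5=0
t0.Δ3 clk=1 s4=1 s0=0 s2=1 s6=1 s3=1 s1=0 s5=1
t0.Δ4 clk=1 s4=1 s0=0 s2=1 s6=1 s3=0 s1=0 s5=0
t0.Δ5 clk=1 s4=1 s0=0 s2=1 s6=1 s3=1 s1=0 s5=0
t1.Δ0 clk=1 s4=1 s0=0 s2=1 s6=1 s3=1 s1=0 s5=0
t1.Δ1 clk=0 s4=1 s0=0 s2=1 s6=1 s3=1 s1=0 s5=0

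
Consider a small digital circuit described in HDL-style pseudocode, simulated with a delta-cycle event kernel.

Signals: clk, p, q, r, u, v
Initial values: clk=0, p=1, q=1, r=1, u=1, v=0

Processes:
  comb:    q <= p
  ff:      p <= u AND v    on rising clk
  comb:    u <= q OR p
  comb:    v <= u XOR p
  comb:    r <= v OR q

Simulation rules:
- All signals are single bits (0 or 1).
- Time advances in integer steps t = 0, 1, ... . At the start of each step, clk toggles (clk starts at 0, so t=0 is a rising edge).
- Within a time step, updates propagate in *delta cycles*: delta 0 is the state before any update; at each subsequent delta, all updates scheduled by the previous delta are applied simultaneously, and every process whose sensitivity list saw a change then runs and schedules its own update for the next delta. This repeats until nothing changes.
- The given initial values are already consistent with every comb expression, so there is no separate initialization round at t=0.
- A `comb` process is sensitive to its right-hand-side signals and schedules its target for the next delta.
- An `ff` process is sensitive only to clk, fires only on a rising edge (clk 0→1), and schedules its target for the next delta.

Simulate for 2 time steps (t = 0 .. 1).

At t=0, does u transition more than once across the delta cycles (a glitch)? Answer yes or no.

t=0 Δ0: p=1 r=1 clk=0 q=1 u=1 v=0
  Δ1: clk:0→1
  Δ2: p:1→0
  Δ3: q:1→0, v:0→1
  Δ4: u:1→0
  Δ5: v:1→0
  Δ6: r:1→0
  (6Δ to stable)
t=1 Δ0: p=0 r=0 clk=1 q=0 u=0 v=0
  Δ1: clk:1→0
  (1Δ to stable)

no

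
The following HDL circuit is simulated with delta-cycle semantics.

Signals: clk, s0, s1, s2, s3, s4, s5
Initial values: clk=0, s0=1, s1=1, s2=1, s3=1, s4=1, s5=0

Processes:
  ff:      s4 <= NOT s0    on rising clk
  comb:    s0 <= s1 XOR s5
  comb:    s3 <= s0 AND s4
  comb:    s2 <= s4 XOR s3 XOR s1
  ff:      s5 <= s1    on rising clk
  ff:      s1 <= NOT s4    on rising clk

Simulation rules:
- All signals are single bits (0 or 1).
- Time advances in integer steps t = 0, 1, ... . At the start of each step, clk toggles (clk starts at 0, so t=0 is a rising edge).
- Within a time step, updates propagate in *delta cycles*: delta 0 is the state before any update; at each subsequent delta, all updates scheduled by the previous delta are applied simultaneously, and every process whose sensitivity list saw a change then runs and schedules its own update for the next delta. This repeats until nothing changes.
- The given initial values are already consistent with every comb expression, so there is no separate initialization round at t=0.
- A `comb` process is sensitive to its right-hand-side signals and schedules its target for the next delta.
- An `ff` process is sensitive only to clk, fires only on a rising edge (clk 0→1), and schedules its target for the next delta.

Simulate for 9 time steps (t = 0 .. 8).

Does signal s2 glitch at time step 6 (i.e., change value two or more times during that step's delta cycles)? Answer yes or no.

t=0 Δ0: s4=1 s1=1 s0=1 s2=1 s5=0 clk=0 s3=1
  Δ1: clk:0→1
  Δ2: s4:1→0, s1:1→0, s5:0→1
  Δ3: s3:1→0
  Δ4: s2:1→0
  (4Δ to stable)
t=1 Δ0: s4=0 s1=0 s0=1 s2=0 s5=1 clk=1 s3=0
  Δ1: clk:1→0
  (1Δ to stable)
t=2 Δ0: s4=0 s1=0 s0=1 s2=0 s5=1 clk=0 s3=0
  Δ1: clk:0→1
  Δ2: s1:0→1, s5:1→0
  Δ3: s2:0→1
  (3Δ to stable)
t=3 Δ0: s4=0 s1=1 s0=1 s2=1 s5=0 clk=1 s3=0
  Δ1: clk:1→0
  (1Δ to stable)
t=4 Δ0: s4=0 s1=1 s0=1 s2=1 s5=0 clk=0 s3=0
  Δ1: clk:0→1
  Δ2: s5:0→1
  Δ3: s0:1→0
  (3Δ to stable)
t=5 Δ0: s4=0 s1=1 s0=0 s2=1 s5=1 clk=1 s3=0
  Δ1: clk:1→0
  (1Δ to stable)
t=6 Δ0: s4=0 s1=1 s0=0 s2=1 s5=1 clk=0 s3=0
  Δ1: clk:0→1
  Δ2: s4:0→1
  Δ3: s2:1→0
  (3Δ to stable)
t=7 Δ0: s4=1 s1=1 s0=0 s2=0 s5=1 clk=1 s3=0
  Δ1: clk:1→0
  (1Δ to stable)
t=8 Δ0: s4=1 s1=1 s0=0 s2=0 s5=1 clk=0 s3=0
  Δ1: clk:0→1
  Δ2: s1:1→0
  Δ3: s0:0→1, s2:0→1
  Δ4: s3:0→1
  Δ5: s2:1→0
  (5Δ to stable)

no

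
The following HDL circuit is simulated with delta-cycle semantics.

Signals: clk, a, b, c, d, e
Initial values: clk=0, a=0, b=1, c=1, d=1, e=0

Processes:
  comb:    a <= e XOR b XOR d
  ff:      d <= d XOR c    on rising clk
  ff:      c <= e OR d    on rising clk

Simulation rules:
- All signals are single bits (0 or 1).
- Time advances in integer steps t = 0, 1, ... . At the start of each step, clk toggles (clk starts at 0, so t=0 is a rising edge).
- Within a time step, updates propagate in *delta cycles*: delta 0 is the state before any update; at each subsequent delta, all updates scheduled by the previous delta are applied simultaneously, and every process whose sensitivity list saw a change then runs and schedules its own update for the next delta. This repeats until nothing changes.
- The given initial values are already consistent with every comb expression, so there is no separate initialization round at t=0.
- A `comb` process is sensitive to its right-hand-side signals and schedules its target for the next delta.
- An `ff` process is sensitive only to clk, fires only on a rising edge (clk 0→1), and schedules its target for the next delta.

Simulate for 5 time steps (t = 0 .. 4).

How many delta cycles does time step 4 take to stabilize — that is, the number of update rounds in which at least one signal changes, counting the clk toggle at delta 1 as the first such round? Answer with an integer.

2

[bits: e,c,a,clk,d,b]
t=0: Δ0=010011 Δ1=010111 Δ2=010101 Δ3=011101 | 3Δ
t=1: Δ0=011101 Δ1=011001 | 1Δ
t=2: Δ0=011001 Δ1=011101 Δ2=001111 Δ3=000111 | 3Δ
t=3: Δ0=000111 Δ1=000011 | 1Δ
t=4: Δ0=000011 Δ1=000111 Δ2=010111 | 2Δ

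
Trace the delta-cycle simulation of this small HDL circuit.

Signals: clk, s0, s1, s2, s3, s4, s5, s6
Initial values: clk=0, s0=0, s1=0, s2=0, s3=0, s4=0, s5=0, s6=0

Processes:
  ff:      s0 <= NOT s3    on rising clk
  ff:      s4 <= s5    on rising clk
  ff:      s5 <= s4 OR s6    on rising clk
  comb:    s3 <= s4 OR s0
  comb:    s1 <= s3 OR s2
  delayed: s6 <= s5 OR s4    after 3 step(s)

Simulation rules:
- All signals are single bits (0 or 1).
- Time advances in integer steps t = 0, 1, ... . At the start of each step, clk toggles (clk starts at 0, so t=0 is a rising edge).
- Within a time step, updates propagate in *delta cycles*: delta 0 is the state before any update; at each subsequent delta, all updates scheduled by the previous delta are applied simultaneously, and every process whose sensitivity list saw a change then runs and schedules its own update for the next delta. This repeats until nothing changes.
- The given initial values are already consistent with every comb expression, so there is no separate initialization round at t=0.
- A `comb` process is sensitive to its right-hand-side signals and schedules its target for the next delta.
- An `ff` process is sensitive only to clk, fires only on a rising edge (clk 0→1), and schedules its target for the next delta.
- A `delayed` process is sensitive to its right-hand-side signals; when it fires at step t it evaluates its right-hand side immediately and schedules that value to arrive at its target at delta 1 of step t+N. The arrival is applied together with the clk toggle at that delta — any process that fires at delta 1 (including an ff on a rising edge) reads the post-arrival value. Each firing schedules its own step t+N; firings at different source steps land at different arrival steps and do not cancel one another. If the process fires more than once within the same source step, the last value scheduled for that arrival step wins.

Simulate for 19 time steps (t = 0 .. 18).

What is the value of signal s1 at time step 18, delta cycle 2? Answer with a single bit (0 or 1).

1

t0.Δ0 s3=0 clk=0 s4=0 s6=0 s5=0 s2=0 s0=0 s1=0
t0.Δ1 s3=0 clk=1 s4=0 s6=0 s5=0 s2=0 s0=0 s1=0
t0.Δ2 s3=0 clk=1 s4=0 s6=0 s5=0 s2=0 s0=1 s1=0
t0.Δ3 s3=1 clk=1 s4=0 s6=0 s5=0 s2=0 s0=1 s1=0
t0.Δ4 s3=1 clk=1 s4=0 s6=0 s5=0 s2=0 s0=1 s1=1
t1.Δ0 s3=1 clk=1 s4=0 s6=0 s5=0 s2=0 s0=1 s1=1
t1.Δ1 s3=1 clk=0 s4=0 s6=0 s5=0 s2=0 s0=1 s1=1
t2.Δ0 s3=1 clk=0 s4=0 s6=0 s5=0 s2=0 s0=1 s1=1
t2.Δ1 s3=1 clk=1 s4=0 s6=0 s5=0 s2=0 s0=1 s1=1
t2.Δ2 s3=1 clk=1 s4=0 s6=0 s5=0 s2=0 s0=0 s1=1
t2.Δ3 s3=0 clk=1 s4=0 s6=0 s5=0 s2=0 s0=0 s1=1
t2.Δ4 s3=0 clk=1 s4=0 s6=0 s5=0 s2=0 s0=0 s1=0
t3.Δ0 s3=0 clk=1 s4=0 s6=0 s5=0 s2=0 s0=0 s1=0
t3.Δ1 s3=0 clk=0 s4=0 s6=0 s5=0 s2=0 s0=0 s1=0
t4.Δ0 s3=0 clk=0 s4=0 s6=0 s5=0 s2=0 s0=0 s1=0
t4.Δ1 s3=0 clk=1 s4=0 s6=0 s5=0 s2=0 s0=0 s1=0
t4.Δ2 s3=0 clk=1 s4=0 s6=0 s5=0 s2=0 s0=1 s1=0
t4.Δ3 s3=1 clk=1 s4=0 s6=0 s5=0 s2=0 s0=1 s1=0
t4.Δ4 s3=1 clk=1 s4=0 s6=0 s5=0 s2=0 s0=1 s1=1
t5.Δ0 s3=1 clk=1 s4=0 s6=0 s5=0 s2=0 s0=1 s1=1
t5.Δ1 s3=1 clk=0 s4=0 s6=0 s5=0 s2=0 s0=1 s1=1
t6.Δ0 s3=1 clk=0 s4=0 s6=0 s5=0 s2=0 s0=1 s1=1
t6.Δ1 s3=1 clk=1 s4=0 s6=0 s5=0 s2=0 s0=1 s1=1
t6.Δ2 s3=1 clk=1 s4=0 s6=0 s5=0 s2=0 s0=0 s1=1
t6.Δ3 s3=0 clk=1 s4=0 s6=0 s5=0 s2=0 s0=0 s1=1
t6.Δ4 s3=0 clk=1 s4=0 s6=0 s5=0 s2=0 s0=0 s1=0
t7.Δ0 s3=0 clk=1 s4=0 s6=0 s5=0 s2=0 s0=0 s1=0
t7.Δ1 s3=0 clk=0 s4=0 s6=0 s5=0 s2=0 s0=0 s1=0
t8.Δ0 s3=0 clk=0 s4=0 s6=0 s5=0 s2=0 s0=0 s1=0
t8.Δ1 s3=0 clk=1 s4=0 s6=0 s5=0 s2=0 s0=0 s1=0
t8.Δ2 s3=0 clk=1 s4=0 s6=0 s5=0 s2=0 s0=1 s1=0
t8.Δ3 s3=1 clk=1 s4=0 s6=0 s5=0 s2=0 s0=1 s1=0
t8.Δ4 s3=1 clk=1 s4=0 s6=0 s5=0 s2=0 s0=1 s1=1
t9.Δ0 s3=1 clk=1 s4=0 s6=0 s5=0 s2=0 s0=1 s1=1
t9.Δ1 s3=1 clk=0 s4=0 s6=0 s5=0 s2=0 s0=1 s1=1
t10.Δ0 s3=1 clk=0 s4=0 s6=0 s5=0 s2=0 s0=1 s1=1
t10.Δ1 s3=1 clk=1 s4=0 s6=0 s5=0 s2=0 s0=1 s1=1
t10.Δ2 s3=1 clk=1 s4=0 s6=0 s5=0 s2=0 s0=0 s1=1
t10.Δ3 s3=0 clk=1 s4=0 s6=0 s5=0 s2=0 s0=0 s1=1
t10.Δ4 s3=0 clk=1 s4=0 s6=0 s5=0 s2=0 s0=0 s1=0
t11.Δ0 s3=0 clk=1 s4=0 s6=0 s5=0 s2=0 s0=0 s1=0
t11.Δ1 s3=0 clk=0 s4=0 s6=0 s5=0 s2=0 s0=0 s1=0
t12.Δ0 s3=0 clk=0 s4=0 s6=0 s5=0 s2=0 s0=0 s1=0
t12.Δ1 s3=0 clk=1 s4=0 s6=0 s5=0 s2=0 s0=0 s1=0
t12.Δ2 s3=0 clk=1 s4=0 s6=0 s5=0 s2=0 s0=1 s1=0
t12.Δ3 s3=1 clk=1 s4=0 s6=0 s5=0 s2=0 s0=1 s1=0
t12.Δ4 s3=1 clk=1 s4=0 s6=0 s5=0 s2=0 s0=1 s1=1
t13.Δ0 s3=1 clk=1 s4=0 s6=0 s5=0 s2=0 s0=1 s1=1
t13.Δ1 s3=1 clk=0 s4=0 s6=0 s5=0 s2=0 s0=1 s1=1
t14.Δ0 s3=1 clk=0 s4=0 s6=0 s5=0 s2=0 s0=1 s1=1
t14.Δ1 s3=1 clk=1 s4=0 s6=0 s5=0 s2=0 s0=1 s1=1
t14.Δ2 s3=1 clk=1 s4=0 s6=0 s5=0 s2=0 s0=0 s1=1
t14.Δ3 s3=0 clk=1 s4=0 s6=0 s5=0 s2=0 s0=0 s1=1
t14.Δ4 s3=0 clk=1 s4=0 s6=0 s5=0 s2=0 s0=0 s1=0
t15.Δ0 s3=0 clk=1 s4=0 s6=0 s5=0 s2=0 s0=0 s1=0
t15.Δ1 s3=0 clk=0 s4=0 s6=0 s5=0 s2=0 s0=0 s1=0
t16.Δ0 s3=0 clk=0 s4=0 s6=0 s5=0 s2=0 s0=0 s1=0
t16.Δ1 s3=0 clk=1 s4=0 s6=0 s5=0 s2=0 s0=0 s1=0
t16.Δ2 s3=0 clk=1 s4=0 s6=0 s5=0 s2=0 s0=1 s1=0
t16.Δ3 s3=1 clk=1 s4=0 s6=0 s5=0 s2=0 s0=1 s1=0
t16.Δ4 s3=1 clk=1 s4=0 s6=0 s5=0 s2=0 s0=1 s1=1
t17.Δ0 s3=1 clk=1 s4=0 s6=0 s5=0 s2=0 s0=1 s1=1
t17.Δ1 s3=1 clk=0 s4=0 s6=0 s5=0 s2=0 s0=1 s1=1
t18.Δ0 s3=1 clk=0 s4=0 s6=0 s5=0 s2=0 s0=1 s1=1
t18.Δ1 s3=1 clk=1 s4=0 s6=0 s5=0 s2=0 s0=1 s1=1
t18.Δ2 s3=1 clk=1 s4=0 s6=0 s5=0 s2=0 s0=0 s1=1
t18.Δ3 s3=0 clk=1 s4=0 s6=0 s5=0 s2=0 s0=0 s1=1
t18.Δ4 s3=0 clk=1 s4=0 s6=0 s5=0 s2=0 s0=0 s1=0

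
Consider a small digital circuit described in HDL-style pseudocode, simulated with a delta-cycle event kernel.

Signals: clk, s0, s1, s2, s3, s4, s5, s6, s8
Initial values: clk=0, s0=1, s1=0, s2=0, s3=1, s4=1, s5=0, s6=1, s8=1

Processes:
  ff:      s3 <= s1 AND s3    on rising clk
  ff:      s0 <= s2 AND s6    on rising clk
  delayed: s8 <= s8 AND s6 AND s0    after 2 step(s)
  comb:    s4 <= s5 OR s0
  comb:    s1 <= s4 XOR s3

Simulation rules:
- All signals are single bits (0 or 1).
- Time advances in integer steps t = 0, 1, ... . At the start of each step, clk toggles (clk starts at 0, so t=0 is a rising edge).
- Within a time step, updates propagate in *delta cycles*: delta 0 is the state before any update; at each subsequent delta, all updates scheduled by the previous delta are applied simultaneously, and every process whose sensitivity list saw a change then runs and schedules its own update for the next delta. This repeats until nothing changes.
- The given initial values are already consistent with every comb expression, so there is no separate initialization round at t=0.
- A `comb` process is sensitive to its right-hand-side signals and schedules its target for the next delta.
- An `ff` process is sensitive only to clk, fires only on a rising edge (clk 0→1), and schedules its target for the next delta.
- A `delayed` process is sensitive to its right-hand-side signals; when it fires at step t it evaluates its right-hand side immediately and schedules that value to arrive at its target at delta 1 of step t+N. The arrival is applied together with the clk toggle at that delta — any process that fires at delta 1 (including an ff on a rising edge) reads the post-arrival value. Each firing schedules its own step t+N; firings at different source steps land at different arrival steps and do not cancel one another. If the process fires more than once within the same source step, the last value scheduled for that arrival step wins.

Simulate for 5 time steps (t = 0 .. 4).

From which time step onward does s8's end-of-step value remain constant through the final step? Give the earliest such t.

2

t=0 Δ0: s5=0 s6=1 s4=1 s0=1 s1=0 clk=0 s8=1 s3=1 s2=0
  Δ1: clk:0→1
  Δ2: s0:1→0, s3:1→0
  Δ3: s4:1→0, s1:0→1
  Δ4: s1:1→0
  (4Δ to stable)
t=1 Δ0: s5=0 s6=1 s4=0 s0=0 s1=0 clk=1 s8=1 s3=0 s2=0
  Δ1: clk:1→0
  (1Δ to stable)
t=2 Δ0: s5=0 s6=1 s4=0 s0=0 s1=0 clk=0 s8=1 s3=0 s2=0
  Δ1: clk:0→1, s8:1→0
  (1Δ to stable)
t=3 Δ0: s5=0 s6=1 s4=0 s0=0 s1=0 clk=1 s8=0 s3=0 s2=0
  Δ1: clk:1→0
  (1Δ to stable)
t=4 Δ0: s5=0 s6=1 s4=0 s0=0 s1=0 clk=0 s8=0 s3=0 s2=0
  Δ1: clk:0→1
  (1Δ to stable)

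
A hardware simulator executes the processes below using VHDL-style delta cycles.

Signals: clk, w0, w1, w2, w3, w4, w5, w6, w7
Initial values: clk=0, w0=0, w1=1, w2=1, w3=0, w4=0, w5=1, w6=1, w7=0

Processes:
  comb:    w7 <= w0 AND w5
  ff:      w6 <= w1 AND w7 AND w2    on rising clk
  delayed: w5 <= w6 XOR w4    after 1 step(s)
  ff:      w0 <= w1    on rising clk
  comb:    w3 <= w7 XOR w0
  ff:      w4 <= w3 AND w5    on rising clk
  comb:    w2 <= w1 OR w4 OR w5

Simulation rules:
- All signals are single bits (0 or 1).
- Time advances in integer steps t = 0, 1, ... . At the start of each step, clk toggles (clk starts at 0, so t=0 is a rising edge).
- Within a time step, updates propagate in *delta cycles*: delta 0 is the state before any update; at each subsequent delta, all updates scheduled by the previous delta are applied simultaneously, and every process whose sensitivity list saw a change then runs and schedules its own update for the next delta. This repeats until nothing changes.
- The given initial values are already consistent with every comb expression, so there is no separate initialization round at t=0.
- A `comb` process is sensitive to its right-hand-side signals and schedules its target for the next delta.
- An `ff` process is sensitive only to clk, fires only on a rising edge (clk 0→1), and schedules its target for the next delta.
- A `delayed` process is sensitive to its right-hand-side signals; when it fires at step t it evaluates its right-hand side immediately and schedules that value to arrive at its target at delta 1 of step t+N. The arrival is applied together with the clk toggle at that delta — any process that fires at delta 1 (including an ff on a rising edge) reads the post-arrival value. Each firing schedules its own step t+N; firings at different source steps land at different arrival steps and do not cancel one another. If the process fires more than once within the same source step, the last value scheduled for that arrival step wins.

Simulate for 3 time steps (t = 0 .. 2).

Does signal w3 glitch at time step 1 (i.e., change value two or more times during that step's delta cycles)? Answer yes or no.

t0.Δ0 clk=0 w4=0 w7=0 w2=1 w1=1 w0=0 w5=1 w3=0 w6=1
t0.Δ1 clk=1 w4=0 w7=0 w2=1 w1=1 w0=0 w5=1 w3=0 w6=1
t0.Δ2 clk=1 w4=0 w7=0 w2=1 w1=1 w0=1 w5=1 w3=0 w6=0
t0.Δ3 clk=1 w4=0 w7=1 w2=1 w1=1 w0=1 w5=1 w3=1 w6=0
t0.Δ4 clk=1 w4=0 w7=1 w2=1 w1=1 w0=1 w5=1 w3=0 w6=0
t1.Δ0 clk=1 w4=0 w7=1 w2=1 w1=1 w0=1 w5=1 w3=0 w6=0
t1.Δ1 clk=0 w4=0 w7=1 w2=1 w1=1 w0=1 w5=0 w3=0 w6=0
t1.Δ2 clk=0 w4=0 w7=0 w2=1 w1=1 w0=1 w5=0 w3=0 w6=0
t1.Δ3 clk=0 w4=0 w7=0 w2=1 w1=1 w0=1 w5=0 w3=1 w6=0
t2.Δ0 clk=0 w4=0 w7=0 w2=1 w1=1 w0=1 w5=0 w3=1 w6=0
t2.Δ1 clk=1 w4=0 w7=0 w2=1 w1=1 w0=1 w5=0 w3=1 w6=0

no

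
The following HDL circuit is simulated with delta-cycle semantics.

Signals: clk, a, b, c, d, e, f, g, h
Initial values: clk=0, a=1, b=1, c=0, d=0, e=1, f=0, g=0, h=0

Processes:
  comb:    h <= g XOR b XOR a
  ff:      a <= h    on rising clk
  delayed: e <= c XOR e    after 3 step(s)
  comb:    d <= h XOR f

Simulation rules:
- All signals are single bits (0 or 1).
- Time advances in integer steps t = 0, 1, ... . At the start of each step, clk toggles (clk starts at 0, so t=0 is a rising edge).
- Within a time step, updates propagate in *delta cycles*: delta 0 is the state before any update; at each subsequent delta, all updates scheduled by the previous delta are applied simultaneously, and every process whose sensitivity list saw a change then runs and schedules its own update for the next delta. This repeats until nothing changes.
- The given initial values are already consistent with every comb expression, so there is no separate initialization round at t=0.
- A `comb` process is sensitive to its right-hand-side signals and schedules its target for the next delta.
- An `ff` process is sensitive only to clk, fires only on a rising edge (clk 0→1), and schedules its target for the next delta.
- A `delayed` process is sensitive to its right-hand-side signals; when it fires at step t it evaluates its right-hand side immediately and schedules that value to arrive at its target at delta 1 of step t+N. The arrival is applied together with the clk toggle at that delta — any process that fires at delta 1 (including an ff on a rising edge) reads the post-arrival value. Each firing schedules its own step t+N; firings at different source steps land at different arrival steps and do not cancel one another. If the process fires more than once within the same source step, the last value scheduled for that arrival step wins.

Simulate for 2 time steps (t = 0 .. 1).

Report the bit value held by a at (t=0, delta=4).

t=0 Δ0: c=0 b=1 d=0 e=1 clk=0 h=0 a=1 g=0 f=0
  Δ1: clk:0→1
  Δ2: a:1→0
  Δ3: h:0→1
  Δ4: d:0→1
  (4Δ to stable)
t=1 Δ0: c=0 b=1 d=1 e=1 clk=1 h=1 a=0 g=0 f=0
  Δ1: clk:1→0
  (1Δ to stable)

0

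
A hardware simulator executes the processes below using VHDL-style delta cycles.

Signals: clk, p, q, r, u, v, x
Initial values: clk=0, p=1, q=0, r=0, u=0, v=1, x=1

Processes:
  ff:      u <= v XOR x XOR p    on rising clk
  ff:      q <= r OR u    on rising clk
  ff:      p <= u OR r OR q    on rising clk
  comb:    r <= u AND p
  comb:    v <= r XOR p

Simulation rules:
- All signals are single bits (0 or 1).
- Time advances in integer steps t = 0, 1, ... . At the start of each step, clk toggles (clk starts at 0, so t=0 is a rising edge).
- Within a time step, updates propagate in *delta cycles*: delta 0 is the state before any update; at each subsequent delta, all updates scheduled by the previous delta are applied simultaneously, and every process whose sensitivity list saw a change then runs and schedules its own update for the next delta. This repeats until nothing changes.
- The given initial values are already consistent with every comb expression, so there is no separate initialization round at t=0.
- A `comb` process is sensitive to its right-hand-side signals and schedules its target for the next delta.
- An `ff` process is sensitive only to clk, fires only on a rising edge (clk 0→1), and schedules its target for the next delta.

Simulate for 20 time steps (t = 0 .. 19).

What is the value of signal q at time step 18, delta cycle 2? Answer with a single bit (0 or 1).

t=0 Δ0: v=1 q=0 clk=0 u=0 r=0 p=1 x=1
  Δ1: clk:0→1
  Δ2: u:0→1, p:1→0
  Δ3: v:1→0
  (3Δ to stable)
t=1 Δ0: v=0 q=0 clk=1 u=1 r=0 p=0 x=1
  Δ1: clk:1→0
  (1Δ to stable)
t=2 Δ0: v=0 q=0 clk=0 u=1 r=0 p=0 x=1
  Δ1: clk:0→1
  Δ2: q:0→1, p:0→1
  Δ3: v:0→1, r:0→1
  Δ4: v:1→0
  (4Δ to stable)
t=3 Δ0: v=0 q=1 clk=1 u=1 r=1 p=1 x=1
  Δ1: clk:1→0
  (1Δ to stable)
t=4 Δ0: v=0 q=1 clk=0 u=1 r=1 p=1 x=1
  Δ1: clk:0→1
  Δ2: u:1→0
  Δ3: r:1→0
  Δ4: v:0→1
  (4Δ to stable)
t=5 Δ0: v=1 q=1 clk=1 u=0 r=0 p=1 x=1
  Δ1: clk:1→0
  (1Δ to stable)
t=6 Δ0: v=1 q=1 clk=0 u=0 r=0 p=1 x=1
  Δ1: clk:0→1
  Δ2: q:1→0, u:0→1
  Δ3: r:0→1
  Δ4: v:1→0
  (4Δ to stable)
t=7 Δ0: v=0 q=0 clk=1 u=1 r=1 p=1 x=1
  Δ1: clk:1→0
  (1Δ to stable)
t=8 Δ0: v=0 q=0 clk=0 u=1 r=1 p=1 x=1
  Δ1: clk:0→1
  Δ2: q:0→1, u:1→0
  Δ3: r:1→0
  Δ4: v:0→1
  (4Δ to stable)
t=9 Δ0: v=1 q=1 clk=1 u=0 r=0 p=1 x=1
  Δ1: clk:1→0
  (1Δ to stable)
t=10 Δ0: v=1 q=1 clk=0 u=0 r=0 p=1 x=1
  Δ1: clk:0→1
  Δ2: q:1→0, u:0→1
  Δ3: r:0→1
  Δ4: v:1→0
  (4Δ to stable)
t=11 Δ0: v=0 q=0 clk=1 u=1 r=1 p=1 x=1
  Δ1: clk:1→0
  (1Δ to stable)
t=12 Δ0: v=0 q=0 clk=0 u=1 r=1 p=1 x=1
  Δ1: clk:0→1
  Δ2: q:0→1, u:1→0
  Δ3: r:1→0
  Δ4: v:0→1
  (4Δ to stable)
t=13 Δ0: v=1 q=1 clk=1 u=0 r=0 p=1 x=1
  Δ1: clk:1→0
  (1Δ to stable)
t=14 Δ0: v=1 q=1 clk=0 u=0 r=0 p=1 x=1
  Δ1: clk:0→1
  Δ2: q:1→0, u:0→1
  Δ3: r:0→1
  Δ4: v:1→0
  (4Δ to stable)
t=15 Δ0: v=0 q=0 clk=1 u=1 r=1 p=1 x=1
  Δ1: clk:1→0
  (1Δ to stable)
t=16 Δ0: v=0 q=0 clk=0 u=1 r=1 p=1 x=1
  Δ1: clk:0→1
  Δ2: q:0→1, u:1→0
  Δ3: r:1→0
  Δ4: v:0→1
  (4Δ to stable)
t=17 Δ0: v=1 q=1 clk=1 u=0 r=0 p=1 x=1
  Δ1: clk:1→0
  (1Δ to stable)
t=18 Δ0: v=1 q=1 clk=0 u=0 r=0 p=1 x=1
  Δ1: clk:0→1
  Δ2: q:1→0, u:0→1
  Δ3: r:0→1
  Δ4: v:1→0
  (4Δ to stable)
t=19 Δ0: v=0 q=0 clk=1 u=1 r=1 p=1 x=1
  Δ1: clk:1→0
  (1Δ to stable)

0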